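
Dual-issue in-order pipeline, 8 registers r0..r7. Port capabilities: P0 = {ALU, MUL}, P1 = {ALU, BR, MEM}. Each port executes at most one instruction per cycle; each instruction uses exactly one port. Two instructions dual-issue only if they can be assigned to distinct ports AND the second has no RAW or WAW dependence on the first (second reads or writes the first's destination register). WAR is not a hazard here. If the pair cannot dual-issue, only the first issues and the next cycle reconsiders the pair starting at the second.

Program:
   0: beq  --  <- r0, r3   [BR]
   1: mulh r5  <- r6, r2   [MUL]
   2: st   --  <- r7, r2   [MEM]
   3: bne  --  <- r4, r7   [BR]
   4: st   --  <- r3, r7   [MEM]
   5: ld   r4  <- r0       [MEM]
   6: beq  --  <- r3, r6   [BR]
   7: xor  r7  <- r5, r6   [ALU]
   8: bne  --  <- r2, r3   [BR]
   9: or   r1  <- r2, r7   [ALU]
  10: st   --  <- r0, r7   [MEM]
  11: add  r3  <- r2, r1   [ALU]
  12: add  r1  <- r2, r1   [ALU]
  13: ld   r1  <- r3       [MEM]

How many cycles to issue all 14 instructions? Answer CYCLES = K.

  cy0 -> i0&i1 (beq/mulh) pair
  cy1 -> i2 (st) no-port MEM/BR
  cy2 -> i3 (bne) no-port BR/MEM
  cy3 -> i4 (st) no-port MEM/MEM
  cy4 -> i5 (ld) no-port MEM/BR
  cy5 -> i6&i7 (beq/xor) pair
  cy6 -> i8&i9 (bne/or) pair
  cy7 -> i10&i11 (st/add) pair
  cy8 -> i12 (add) WAW r1
  cy9 -> i13 (ld) tail

CYCLES = 10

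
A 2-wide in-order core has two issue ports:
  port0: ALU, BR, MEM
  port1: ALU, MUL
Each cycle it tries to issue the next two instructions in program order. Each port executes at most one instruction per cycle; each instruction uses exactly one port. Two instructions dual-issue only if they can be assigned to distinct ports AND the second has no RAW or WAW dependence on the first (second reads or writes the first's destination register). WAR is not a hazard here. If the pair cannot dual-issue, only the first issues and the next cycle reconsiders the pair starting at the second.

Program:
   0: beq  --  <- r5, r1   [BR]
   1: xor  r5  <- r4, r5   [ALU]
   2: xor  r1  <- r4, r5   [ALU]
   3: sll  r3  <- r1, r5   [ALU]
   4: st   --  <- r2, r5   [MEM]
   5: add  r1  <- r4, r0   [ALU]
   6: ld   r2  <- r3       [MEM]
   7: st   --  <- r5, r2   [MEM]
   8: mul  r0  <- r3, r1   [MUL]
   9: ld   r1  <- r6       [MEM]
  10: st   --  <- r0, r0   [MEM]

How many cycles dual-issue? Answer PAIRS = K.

c0: i0+i1 beq.BR+xor.ALU  2-wide
c1: i2 xor.ALU  RAW r1
c2: i3+i4 sll.ALU+st.MEM  2-wide
c3: i5+i6 add.ALU+ld.MEM  2-wide
c4: i7+i8 st.MEM+mul.MUL  2-wide
c5: i9 ld.MEM  no-port MEM/MEM
c6: i10 st.MEM  tail

PAIRS = 4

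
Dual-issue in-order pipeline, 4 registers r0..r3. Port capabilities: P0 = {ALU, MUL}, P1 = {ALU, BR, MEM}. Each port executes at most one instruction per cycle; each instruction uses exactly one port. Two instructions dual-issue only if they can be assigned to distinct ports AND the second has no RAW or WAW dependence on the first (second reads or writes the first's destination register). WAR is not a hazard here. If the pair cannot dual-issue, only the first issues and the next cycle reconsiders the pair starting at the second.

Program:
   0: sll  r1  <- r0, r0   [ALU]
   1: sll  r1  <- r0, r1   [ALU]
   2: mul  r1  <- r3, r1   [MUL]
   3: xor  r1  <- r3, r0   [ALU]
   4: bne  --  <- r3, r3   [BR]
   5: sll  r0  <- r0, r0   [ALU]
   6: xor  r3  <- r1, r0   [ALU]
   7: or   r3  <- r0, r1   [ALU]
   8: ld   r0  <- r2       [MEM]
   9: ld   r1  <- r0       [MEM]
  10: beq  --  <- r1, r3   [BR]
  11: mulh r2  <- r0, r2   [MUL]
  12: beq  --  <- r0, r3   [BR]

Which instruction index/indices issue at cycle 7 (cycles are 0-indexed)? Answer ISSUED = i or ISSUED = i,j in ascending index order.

ISSUED = 9

t=0 i0:sll ; RAW+WAW r1
t=1 i1:sll ; RAW+WAW r1
t=2 i2:mul ; WAW r1
t=3 i3+i4:xor;bne ; 2-wide
t=4 i5:sll ; RAW r0
t=5 i6:xor ; WAW r3
t=6 i7+i8:or;ld ; 2-wide
t=7 i9:ld ; no-port MEM/BR
t=8 i10+i11:beq;mulh ; 2-wide
t=9 i12:beq ; tail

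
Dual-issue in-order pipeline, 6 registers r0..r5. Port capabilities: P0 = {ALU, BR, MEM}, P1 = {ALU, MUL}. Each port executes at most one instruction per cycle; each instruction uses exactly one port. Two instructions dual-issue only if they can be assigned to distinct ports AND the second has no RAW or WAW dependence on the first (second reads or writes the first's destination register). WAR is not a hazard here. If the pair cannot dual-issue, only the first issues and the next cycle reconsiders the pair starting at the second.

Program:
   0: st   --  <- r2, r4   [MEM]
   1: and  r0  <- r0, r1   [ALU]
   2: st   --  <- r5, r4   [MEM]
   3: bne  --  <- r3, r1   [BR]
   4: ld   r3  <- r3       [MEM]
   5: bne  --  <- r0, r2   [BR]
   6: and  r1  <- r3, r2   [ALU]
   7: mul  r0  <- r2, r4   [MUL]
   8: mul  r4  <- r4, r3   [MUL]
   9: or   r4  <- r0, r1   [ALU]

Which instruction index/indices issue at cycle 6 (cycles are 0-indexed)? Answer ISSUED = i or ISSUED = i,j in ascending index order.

ISSUED = 8

#0 head=0: st and i0+i1 2-wide
#1 head=2: st i2 no-port MEM/BR
#2 head=3: bne i3 no-port BR/MEM
#3 head=4: ld i4 no-port MEM/BR
#4 head=5: bne and i5+i6 2-wide
#5 head=7: mul i7 no-port MUL/MUL
#6 head=8: mul i8 WAW r4
#7 head=9: or i9 tail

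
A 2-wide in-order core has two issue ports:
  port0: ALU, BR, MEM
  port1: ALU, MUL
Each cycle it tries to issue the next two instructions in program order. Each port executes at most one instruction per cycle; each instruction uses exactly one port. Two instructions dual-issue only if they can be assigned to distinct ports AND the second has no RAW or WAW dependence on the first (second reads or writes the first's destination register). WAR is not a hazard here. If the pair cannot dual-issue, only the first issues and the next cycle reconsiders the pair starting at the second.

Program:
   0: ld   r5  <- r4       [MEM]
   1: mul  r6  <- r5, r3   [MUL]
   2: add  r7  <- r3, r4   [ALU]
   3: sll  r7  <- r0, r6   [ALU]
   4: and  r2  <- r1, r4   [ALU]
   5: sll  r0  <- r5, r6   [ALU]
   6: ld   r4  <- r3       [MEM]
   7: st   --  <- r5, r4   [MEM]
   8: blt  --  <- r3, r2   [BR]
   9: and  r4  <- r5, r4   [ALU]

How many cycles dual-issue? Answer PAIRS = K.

t=0 i0:ld.MEM ; RAW r5
t=1 i1&i2:mul.MUL;add.ALU ; 2-wide
t=2 i3&i4:sll.ALU;and.ALU ; 2-wide
t=3 i5&i6:sll.ALU;ld.MEM ; 2-wide
t=4 i7:st.MEM ; no-port MEM/BR
t=5 i8&i9:blt.BR;and.ALU ; 2-wide

PAIRS = 4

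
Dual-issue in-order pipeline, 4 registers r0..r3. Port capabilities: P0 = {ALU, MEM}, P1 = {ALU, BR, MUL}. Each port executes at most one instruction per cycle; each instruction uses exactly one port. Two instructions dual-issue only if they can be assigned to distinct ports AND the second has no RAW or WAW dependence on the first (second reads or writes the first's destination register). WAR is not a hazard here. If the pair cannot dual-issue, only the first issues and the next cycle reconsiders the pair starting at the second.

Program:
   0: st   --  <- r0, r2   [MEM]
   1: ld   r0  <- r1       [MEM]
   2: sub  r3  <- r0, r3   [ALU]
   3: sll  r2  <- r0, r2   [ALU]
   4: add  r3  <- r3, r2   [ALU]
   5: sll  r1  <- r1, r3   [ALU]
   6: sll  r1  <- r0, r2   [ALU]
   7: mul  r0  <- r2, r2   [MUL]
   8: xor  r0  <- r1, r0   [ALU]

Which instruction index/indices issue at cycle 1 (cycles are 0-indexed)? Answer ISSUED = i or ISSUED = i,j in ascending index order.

ISSUED = 1

t=0 i0:st ; no-port MEM/MEM
t=1 i1:ld ; RAW r0
t=2 i2/i3:sub+sll ; pair
t=3 i4:add ; RAW r3
t=4 i5:sll ; WAW r1
t=5 i6/i7:sll+mul ; pair
t=6 i8:xor ; tail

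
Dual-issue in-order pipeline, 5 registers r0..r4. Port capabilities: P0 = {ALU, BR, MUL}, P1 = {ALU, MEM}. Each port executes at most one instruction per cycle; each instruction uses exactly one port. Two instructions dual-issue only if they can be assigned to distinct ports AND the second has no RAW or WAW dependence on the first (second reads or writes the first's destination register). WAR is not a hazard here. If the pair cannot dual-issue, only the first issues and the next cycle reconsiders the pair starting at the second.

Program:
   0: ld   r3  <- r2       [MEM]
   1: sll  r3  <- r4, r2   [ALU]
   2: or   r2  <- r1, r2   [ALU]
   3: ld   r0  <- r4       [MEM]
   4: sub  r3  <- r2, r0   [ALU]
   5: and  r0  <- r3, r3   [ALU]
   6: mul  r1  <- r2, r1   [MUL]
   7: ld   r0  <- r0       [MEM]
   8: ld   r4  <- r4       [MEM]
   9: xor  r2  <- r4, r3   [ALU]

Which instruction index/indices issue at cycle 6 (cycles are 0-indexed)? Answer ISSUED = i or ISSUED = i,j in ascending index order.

t=0 i0:ld.MEM ; WAW r3
t=1 i1&i2:sll.ALU;or.ALU ; dual
t=2 i3:ld.MEM ; RAW r0
t=3 i4:sub.ALU ; RAW r3
t=4 i5&i6:and.ALU;mul.MUL ; dual
t=5 i7:ld.MEM ; no-port MEM/MEM
t=6 i8:ld.MEM ; RAW r4
t=7 i9:xor.ALU ; tail

ISSUED = 8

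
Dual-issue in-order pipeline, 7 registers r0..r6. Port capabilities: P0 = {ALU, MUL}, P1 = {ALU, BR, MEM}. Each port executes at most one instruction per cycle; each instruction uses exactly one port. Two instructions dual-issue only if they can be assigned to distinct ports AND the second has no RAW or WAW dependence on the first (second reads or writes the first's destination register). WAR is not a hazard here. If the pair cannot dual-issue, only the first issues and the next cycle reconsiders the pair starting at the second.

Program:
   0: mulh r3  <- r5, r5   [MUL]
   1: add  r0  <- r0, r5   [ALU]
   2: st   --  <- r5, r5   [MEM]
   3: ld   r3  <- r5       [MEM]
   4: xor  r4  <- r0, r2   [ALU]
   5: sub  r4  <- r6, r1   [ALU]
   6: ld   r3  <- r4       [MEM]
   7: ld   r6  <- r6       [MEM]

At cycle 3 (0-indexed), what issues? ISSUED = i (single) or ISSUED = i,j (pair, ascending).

ISSUED = 5

t=0 i0+i1:mulh.MUL+add.ALU ; dual
t=1 i2:st.MEM ; no-port MEM/MEM
t=2 i3+i4:ld.MEM+xor.ALU ; dual
t=3 i5:sub.ALU ; RAW r4
t=4 i6:ld.MEM ; no-port MEM/MEM
t=5 i7:ld.MEM ; tail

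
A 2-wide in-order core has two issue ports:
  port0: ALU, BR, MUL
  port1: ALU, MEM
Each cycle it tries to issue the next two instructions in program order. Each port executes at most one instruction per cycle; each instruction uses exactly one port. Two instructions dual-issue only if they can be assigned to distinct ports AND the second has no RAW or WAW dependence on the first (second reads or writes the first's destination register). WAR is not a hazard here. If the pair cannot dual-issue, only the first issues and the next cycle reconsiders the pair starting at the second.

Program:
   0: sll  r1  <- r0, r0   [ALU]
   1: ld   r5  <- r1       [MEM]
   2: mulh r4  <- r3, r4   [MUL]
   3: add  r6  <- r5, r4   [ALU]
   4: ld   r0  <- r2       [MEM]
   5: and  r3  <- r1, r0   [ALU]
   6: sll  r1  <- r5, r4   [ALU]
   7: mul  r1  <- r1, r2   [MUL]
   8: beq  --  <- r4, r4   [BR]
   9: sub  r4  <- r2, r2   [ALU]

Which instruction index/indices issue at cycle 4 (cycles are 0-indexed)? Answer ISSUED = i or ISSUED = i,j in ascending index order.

#0 head=0: sll i0 RAW r1
#1 head=1: ld mulh i1+i2 pair
#2 head=3: add ld i3+i4 pair
#3 head=5: and sll i5+i6 pair
#4 head=7: mul i7 no-port MUL/BR
#5 head=8: beq sub i8+i9 pair

ISSUED = 7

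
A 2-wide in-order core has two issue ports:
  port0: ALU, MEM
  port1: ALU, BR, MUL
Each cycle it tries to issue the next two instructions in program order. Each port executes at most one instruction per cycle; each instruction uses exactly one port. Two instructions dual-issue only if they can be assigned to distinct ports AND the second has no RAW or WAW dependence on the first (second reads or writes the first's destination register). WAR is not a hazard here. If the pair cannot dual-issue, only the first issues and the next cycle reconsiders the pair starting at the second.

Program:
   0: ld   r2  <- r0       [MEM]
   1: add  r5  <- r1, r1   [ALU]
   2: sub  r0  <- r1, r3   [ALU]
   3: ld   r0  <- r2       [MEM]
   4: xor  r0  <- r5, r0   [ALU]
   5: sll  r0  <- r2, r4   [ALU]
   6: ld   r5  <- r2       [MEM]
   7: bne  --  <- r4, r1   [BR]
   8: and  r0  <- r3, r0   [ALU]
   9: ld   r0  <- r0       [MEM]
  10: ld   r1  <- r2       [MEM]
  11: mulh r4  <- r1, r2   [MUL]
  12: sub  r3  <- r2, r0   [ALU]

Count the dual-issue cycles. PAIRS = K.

0. ld.MEM;add.ALU @i0&i1  | dual
1. sub.ALU @i2  | WAW r0
2. ld.MEM @i3  | RAW+WAW r0
3. xor.ALU @i4  | WAW r0
4. sll.ALU;ld.MEM @i5&i6  | dual
5. bne.BR;and.ALU @i7&i8  | dual
6. ld.MEM @i9  | no-port MEM/MEM
7. ld.MEM @i10  | RAW r1
8. mulh.MUL;sub.ALU @i11&i12  | dual

PAIRS = 4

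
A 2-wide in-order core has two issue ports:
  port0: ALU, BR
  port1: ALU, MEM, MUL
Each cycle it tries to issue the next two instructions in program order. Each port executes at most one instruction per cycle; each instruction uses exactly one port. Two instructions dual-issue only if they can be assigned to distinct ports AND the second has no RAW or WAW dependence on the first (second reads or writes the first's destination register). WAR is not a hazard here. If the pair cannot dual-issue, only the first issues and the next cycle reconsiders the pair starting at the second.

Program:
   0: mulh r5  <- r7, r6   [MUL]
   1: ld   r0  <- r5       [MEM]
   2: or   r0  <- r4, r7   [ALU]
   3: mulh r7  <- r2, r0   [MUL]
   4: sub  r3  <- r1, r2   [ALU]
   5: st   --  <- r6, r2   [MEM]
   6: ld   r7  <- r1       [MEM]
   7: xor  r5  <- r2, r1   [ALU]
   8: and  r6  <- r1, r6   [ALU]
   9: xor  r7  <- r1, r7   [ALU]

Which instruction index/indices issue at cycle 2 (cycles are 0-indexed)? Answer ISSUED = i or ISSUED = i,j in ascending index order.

#0 head=0: mulh i0 no-port MUL/MEM
#1 head=1: ld i1 WAW r0
#2 head=2: or i2 RAW r0
#3 head=3: mulh;sub i3+i4 dual
#4 head=5: st i5 no-port MEM/MEM
#5 head=6: ld;xor i6+i7 dual
#6 head=8: and;xor i8+i9 dual

ISSUED = 2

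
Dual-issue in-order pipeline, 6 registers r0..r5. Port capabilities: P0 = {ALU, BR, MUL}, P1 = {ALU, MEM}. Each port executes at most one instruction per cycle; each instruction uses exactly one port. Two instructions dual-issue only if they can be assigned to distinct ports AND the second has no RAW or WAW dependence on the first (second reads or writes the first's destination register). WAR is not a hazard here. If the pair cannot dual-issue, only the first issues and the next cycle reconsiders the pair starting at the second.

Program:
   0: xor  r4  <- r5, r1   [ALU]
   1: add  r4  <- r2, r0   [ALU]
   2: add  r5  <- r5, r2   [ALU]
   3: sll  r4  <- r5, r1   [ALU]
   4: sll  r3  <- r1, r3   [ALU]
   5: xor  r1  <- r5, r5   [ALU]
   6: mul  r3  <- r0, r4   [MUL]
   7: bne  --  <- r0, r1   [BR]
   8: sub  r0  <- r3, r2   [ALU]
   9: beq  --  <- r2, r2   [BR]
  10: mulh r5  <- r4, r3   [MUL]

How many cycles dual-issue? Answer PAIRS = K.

PAIRS = 4

  cy0 -> i0 (xor.ALU) WAW r4
  cy1 -> i1,i2 (add.ALU+add.ALU) 2-wide
  cy2 -> i3,i4 (sll.ALU+sll.ALU) 2-wide
  cy3 -> i5,i6 (xor.ALU+mul.MUL) 2-wide
  cy4 -> i7,i8 (bne.BR+sub.ALU) 2-wide
  cy5 -> i9 (beq.BR) no-port BR/MUL
  cy6 -> i10 (mulh.MUL) tail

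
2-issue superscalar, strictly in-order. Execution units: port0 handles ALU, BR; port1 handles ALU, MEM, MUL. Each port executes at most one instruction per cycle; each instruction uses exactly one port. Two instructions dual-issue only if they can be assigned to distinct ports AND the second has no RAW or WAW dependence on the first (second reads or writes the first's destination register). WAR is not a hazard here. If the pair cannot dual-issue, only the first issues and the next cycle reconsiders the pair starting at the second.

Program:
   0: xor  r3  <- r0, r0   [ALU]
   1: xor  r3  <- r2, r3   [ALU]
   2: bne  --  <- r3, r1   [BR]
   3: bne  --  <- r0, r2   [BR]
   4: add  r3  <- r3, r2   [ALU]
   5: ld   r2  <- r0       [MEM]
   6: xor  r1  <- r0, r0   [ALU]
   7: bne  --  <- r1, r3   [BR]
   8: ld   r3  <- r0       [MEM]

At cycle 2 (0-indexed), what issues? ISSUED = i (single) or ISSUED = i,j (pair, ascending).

ISSUED = 2

c0: i0 xor.ALU  RAW+WAW r3
c1: i1 xor.ALU  RAW r3
c2: i2 bne.BR  no-port BR/BR
c3: i3,i4 bne.BR;add.ALU  2-wide
c4: i5,i6 ld.MEM;xor.ALU  2-wide
c5: i7,i8 bne.BR;ld.MEM  2-wide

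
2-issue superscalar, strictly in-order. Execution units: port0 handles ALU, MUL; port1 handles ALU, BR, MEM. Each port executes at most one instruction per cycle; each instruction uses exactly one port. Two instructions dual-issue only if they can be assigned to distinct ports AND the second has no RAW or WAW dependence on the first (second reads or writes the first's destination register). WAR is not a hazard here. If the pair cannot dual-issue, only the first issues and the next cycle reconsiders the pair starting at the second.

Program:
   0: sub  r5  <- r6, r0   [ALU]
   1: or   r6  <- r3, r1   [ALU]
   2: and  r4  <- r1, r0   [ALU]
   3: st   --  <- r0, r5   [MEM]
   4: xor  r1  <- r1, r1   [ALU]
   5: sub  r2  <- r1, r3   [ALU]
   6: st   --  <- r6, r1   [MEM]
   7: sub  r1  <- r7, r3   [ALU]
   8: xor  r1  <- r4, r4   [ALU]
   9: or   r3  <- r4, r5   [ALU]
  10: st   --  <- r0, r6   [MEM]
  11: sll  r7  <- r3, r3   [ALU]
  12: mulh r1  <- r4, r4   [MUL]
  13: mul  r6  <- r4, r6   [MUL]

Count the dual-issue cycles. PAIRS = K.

PAIRS = 5

[0] i0+i1  sub/or  -- dual
[1] i2+i3  and/st  -- dual
[2] i4  xor  -- RAW r1
[3] i5+i6  sub/st  -- dual
[4] i7  sub  -- WAW r1
[5] i8+i9  xor/or  -- dual
[6] i10+i11  st/sll  -- dual
[7] i12  mulh  -- no-port MUL/MUL
[8] i13  mul  -- tail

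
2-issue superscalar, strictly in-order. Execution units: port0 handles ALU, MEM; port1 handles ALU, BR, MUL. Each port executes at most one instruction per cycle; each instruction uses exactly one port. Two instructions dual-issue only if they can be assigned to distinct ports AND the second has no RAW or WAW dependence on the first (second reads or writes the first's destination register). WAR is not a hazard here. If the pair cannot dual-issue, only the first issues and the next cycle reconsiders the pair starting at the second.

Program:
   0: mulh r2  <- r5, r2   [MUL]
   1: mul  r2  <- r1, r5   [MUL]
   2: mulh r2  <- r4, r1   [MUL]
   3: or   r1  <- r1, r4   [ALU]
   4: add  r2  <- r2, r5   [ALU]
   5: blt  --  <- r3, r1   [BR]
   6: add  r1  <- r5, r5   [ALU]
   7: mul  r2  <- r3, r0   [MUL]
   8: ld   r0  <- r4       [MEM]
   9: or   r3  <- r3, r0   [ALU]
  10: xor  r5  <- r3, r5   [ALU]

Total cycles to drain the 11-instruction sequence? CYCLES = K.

CYCLES = 8

[0] i0  mulh.MUL  -- no-port MUL/MUL
[1] i1  mul.MUL  -- no-port MUL/MUL
[2] i2&i3  mulh.MUL;or.ALU  -- dual
[3] i4&i5  add.ALU;blt.BR  -- dual
[4] i6&i7  add.ALU;mul.MUL  -- dual
[5] i8  ld.MEM  -- RAW r0
[6] i9  or.ALU  -- RAW r3
[7] i10  xor.ALU  -- tail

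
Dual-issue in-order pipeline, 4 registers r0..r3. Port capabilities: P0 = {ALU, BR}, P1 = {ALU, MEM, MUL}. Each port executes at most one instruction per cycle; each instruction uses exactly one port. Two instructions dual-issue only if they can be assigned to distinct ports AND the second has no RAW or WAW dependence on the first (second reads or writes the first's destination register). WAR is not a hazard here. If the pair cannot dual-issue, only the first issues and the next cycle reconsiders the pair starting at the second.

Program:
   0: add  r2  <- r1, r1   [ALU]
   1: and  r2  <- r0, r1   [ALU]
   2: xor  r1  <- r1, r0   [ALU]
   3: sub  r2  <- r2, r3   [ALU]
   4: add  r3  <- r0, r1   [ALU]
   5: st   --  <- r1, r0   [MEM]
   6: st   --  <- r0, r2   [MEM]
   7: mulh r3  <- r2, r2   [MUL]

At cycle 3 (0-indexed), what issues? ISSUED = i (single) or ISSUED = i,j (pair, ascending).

#0 head=0: add i0 WAW r2
#1 head=1: and/xor i1+i2 dual
#2 head=3: sub/add i3+i4 dual
#3 head=5: st i5 no-port MEM/MEM
#4 head=6: st i6 no-port MEM/MUL
#5 head=7: mulh i7 tail

ISSUED = 5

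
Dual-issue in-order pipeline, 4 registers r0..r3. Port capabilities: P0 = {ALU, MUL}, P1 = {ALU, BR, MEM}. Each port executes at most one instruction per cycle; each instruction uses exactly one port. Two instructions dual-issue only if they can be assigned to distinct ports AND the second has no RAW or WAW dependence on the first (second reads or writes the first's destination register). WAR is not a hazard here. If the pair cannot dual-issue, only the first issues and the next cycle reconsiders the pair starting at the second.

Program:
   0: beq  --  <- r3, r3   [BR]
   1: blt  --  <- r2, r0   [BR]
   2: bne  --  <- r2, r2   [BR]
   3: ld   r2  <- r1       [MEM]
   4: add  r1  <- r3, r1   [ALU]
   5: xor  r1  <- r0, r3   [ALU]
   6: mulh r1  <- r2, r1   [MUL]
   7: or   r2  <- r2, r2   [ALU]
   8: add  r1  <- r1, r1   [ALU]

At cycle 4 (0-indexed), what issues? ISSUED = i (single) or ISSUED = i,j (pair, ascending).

c0: i0 beq  no-port BR/BR
c1: i1 blt  no-port BR/BR
c2: i2 bne  no-port BR/MEM
c3: i3/i4 ld/add  pair
c4: i5 xor  RAW+WAW r1
c5: i6/i7 mulh/or  pair
c6: i8 add  tail

ISSUED = 5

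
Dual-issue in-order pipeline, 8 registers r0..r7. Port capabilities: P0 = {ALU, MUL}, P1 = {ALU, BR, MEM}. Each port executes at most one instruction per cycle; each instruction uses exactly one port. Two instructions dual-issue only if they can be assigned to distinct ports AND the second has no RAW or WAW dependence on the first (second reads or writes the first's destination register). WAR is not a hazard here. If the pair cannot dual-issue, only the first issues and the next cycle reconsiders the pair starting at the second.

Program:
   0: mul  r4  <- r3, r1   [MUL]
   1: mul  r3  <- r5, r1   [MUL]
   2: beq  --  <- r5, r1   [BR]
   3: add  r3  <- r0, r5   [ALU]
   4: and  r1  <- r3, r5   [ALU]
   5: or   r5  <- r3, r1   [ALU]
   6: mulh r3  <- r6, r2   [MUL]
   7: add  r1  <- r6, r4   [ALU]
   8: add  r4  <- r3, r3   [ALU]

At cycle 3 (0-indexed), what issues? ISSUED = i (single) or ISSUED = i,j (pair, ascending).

t=0 i0:mul ; no-port MUL/MUL
t=1 i1+i2:mul+beq ; dual
t=2 i3:add ; RAW r3
t=3 i4:and ; RAW r1
t=4 i5+i6:or+mulh ; dual
t=5 i7+i8:add+add ; dual

ISSUED = 4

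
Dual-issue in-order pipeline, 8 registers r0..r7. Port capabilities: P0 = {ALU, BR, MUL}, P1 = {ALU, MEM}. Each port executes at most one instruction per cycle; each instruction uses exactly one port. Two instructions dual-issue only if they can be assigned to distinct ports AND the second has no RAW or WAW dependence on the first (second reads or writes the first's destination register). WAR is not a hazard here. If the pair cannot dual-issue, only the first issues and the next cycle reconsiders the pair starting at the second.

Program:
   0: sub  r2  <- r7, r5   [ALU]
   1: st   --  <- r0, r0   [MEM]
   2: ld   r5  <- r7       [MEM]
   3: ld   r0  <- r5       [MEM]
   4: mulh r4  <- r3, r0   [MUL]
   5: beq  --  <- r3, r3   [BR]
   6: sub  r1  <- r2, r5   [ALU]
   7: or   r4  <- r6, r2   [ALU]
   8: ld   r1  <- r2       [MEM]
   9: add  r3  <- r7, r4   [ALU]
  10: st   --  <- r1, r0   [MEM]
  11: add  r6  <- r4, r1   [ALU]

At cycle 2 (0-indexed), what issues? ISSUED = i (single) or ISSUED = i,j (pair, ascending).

c0: i0&i1 sub.ALU/st.MEM  2-wide
c1: i2 ld.MEM  no-port MEM/MEM
c2: i3 ld.MEM  RAW r0
c3: i4 mulh.MUL  no-port MUL/BR
c4: i5&i6 beq.BR/sub.ALU  2-wide
c5: i7&i8 or.ALU/ld.MEM  2-wide
c6: i9&i10 add.ALU/st.MEM  2-wide
c7: i11 add.ALU  tail

ISSUED = 3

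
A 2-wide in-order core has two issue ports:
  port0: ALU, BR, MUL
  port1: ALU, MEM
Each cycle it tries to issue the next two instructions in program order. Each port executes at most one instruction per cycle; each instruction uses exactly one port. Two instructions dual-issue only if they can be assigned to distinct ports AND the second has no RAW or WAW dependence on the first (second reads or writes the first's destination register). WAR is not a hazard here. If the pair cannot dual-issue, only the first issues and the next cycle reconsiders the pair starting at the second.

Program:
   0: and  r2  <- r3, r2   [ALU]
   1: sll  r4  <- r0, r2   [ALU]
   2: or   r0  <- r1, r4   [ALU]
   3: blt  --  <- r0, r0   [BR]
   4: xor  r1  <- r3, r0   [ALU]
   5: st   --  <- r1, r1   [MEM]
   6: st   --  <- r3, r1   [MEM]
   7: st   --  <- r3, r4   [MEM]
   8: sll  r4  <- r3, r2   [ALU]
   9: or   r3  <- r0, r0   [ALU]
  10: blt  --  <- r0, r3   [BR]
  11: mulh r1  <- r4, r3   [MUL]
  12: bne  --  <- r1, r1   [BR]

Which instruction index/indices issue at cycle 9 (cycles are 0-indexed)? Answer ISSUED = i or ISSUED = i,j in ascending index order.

ISSUED = 11

0. and.ALU @i0  | RAW r2
1. sll.ALU @i1  | RAW r4
2. or.ALU @i2  | RAW r0
3. blt.BR;xor.ALU @i3/i4  | 2-wide
4. st.MEM @i5  | no-port MEM/MEM
5. st.MEM @i6  | no-port MEM/MEM
6. st.MEM;sll.ALU @i7/i8  | 2-wide
7. or.ALU @i9  | RAW r3
8. blt.BR @i10  | no-port BR/MUL
9. mulh.MUL @i11  | no-port MUL/BR
10. bne.BR @i12  | tail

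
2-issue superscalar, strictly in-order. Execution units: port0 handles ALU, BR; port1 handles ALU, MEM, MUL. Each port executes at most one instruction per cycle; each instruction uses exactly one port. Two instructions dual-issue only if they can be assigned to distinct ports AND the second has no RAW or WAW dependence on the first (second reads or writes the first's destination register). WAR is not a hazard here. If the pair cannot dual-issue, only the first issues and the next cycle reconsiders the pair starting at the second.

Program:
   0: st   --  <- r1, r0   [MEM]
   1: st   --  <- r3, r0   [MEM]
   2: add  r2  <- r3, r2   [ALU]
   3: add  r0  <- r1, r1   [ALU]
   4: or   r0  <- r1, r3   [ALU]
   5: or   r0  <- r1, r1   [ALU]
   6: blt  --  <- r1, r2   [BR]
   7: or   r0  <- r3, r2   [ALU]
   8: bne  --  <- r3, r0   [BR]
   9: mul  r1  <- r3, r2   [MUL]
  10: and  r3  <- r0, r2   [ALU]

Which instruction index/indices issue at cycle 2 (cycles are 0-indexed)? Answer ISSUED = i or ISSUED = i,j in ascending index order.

ISSUED = 3

[0] i0  st.MEM  -- no-port MEM/MEM
[1] i1&i2  st.MEM/add.ALU  -- pair
[2] i3  add.ALU  -- WAW r0
[3] i4  or.ALU  -- WAW r0
[4] i5&i6  or.ALU/blt.BR  -- pair
[5] i7  or.ALU  -- RAW r0
[6] i8&i9  bne.BR/mul.MUL  -- pair
[7] i10  and.ALU  -- tail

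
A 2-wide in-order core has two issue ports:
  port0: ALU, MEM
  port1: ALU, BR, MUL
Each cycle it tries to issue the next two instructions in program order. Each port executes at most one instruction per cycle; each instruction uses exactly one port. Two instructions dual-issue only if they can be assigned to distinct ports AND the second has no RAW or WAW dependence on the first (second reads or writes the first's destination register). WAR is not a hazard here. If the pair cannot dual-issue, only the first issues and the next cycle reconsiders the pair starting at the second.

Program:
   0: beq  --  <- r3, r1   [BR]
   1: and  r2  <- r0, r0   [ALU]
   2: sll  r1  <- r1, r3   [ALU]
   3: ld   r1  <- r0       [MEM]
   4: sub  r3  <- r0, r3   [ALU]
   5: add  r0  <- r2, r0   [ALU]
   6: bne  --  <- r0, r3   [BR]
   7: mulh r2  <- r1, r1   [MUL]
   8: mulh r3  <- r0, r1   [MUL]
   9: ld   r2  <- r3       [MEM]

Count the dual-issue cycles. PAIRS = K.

PAIRS = 2

t=0 i0+i1:beq.BR/and.ALU ; pair
t=1 i2:sll.ALU ; WAW r1
t=2 i3+i4:ld.MEM/sub.ALU ; pair
t=3 i5:add.ALU ; RAW r0
t=4 i6:bne.BR ; no-port BR/MUL
t=5 i7:mulh.MUL ; no-port MUL/MUL
t=6 i8:mulh.MUL ; RAW r3
t=7 i9:ld.MEM ; tail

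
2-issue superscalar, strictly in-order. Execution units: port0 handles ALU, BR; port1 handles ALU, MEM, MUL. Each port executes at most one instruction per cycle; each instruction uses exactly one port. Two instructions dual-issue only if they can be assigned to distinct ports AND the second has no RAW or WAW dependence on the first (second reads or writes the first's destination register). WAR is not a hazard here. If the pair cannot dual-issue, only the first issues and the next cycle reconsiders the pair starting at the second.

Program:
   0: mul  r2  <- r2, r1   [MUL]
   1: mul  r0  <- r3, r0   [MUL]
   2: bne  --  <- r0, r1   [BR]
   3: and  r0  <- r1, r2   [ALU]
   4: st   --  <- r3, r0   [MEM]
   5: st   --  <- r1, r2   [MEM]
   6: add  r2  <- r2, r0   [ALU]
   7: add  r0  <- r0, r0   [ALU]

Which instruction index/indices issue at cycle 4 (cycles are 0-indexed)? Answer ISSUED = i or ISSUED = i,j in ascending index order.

0. mul @i0  | no-port MUL/MUL
1. mul @i1  | RAW r0
2. bne;and @i2+i3  | dual
3. st @i4  | no-port MEM/MEM
4. st;add @i5+i6  | dual
5. add @i7  | tail

ISSUED = 5,6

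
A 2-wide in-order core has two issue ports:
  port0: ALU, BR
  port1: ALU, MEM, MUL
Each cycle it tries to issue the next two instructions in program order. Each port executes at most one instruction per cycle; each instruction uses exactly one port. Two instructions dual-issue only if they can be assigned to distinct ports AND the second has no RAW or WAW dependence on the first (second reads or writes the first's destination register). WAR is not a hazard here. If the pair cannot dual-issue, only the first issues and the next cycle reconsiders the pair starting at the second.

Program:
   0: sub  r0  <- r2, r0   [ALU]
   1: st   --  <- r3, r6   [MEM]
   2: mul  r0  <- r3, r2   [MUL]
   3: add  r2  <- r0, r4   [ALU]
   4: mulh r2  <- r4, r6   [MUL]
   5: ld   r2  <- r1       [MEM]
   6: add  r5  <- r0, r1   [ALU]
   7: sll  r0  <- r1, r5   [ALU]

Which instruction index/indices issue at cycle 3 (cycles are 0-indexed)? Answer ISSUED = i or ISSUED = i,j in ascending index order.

ISSUED = 4

[0] i0+i1  sub+st  -- pair
[1] i2  mul  -- RAW r0
[2] i3  add  -- WAW r2
[3] i4  mulh  -- no-port MUL/MEM
[4] i5+i6  ld+add  -- pair
[5] i7  sll  -- tail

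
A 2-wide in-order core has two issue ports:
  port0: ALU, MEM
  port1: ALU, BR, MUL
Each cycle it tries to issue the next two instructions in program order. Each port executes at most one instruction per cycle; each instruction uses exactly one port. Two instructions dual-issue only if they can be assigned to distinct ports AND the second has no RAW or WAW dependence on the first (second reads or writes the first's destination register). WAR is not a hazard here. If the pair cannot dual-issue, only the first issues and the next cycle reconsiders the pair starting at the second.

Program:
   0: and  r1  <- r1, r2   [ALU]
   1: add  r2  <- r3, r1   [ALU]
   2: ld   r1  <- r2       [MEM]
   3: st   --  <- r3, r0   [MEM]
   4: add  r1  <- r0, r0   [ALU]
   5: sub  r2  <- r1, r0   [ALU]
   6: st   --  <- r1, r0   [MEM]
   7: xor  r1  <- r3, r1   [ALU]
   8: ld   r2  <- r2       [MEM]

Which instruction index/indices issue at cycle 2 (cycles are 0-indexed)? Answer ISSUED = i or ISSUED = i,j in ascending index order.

#0 head=0: and.ALU i0 RAW r1
#1 head=1: add.ALU i1 RAW r2
#2 head=2: ld.MEM i2 no-port MEM/MEM
#3 head=3: st.MEM;add.ALU i3+i4 pair
#4 head=5: sub.ALU;st.MEM i5+i6 pair
#5 head=7: xor.ALU;ld.MEM i7+i8 pair

ISSUED = 2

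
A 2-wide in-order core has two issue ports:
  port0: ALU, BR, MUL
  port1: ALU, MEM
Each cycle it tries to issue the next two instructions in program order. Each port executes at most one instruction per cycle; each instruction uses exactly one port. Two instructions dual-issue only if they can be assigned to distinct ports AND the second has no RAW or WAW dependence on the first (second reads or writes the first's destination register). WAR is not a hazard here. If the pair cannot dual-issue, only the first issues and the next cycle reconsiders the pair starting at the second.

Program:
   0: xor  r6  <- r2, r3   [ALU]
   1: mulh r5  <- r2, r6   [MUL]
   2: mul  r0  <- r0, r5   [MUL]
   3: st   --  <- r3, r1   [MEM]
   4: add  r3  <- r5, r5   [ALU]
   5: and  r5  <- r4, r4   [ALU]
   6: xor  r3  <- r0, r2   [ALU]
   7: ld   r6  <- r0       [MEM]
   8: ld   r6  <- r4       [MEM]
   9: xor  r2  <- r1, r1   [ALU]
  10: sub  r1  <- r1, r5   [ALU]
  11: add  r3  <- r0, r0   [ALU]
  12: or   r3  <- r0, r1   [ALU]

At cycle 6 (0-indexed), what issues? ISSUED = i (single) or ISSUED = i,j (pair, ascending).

ISSUED = 10,11

t=0 i0:xor ; RAW r6
t=1 i1:mulh ; no-port MUL/MUL
t=2 i2&i3:mul+st ; 2-wide
t=3 i4&i5:add+and ; 2-wide
t=4 i6&i7:xor+ld ; 2-wide
t=5 i8&i9:ld+xor ; 2-wide
t=6 i10&i11:sub+add ; 2-wide
t=7 i12:or ; tail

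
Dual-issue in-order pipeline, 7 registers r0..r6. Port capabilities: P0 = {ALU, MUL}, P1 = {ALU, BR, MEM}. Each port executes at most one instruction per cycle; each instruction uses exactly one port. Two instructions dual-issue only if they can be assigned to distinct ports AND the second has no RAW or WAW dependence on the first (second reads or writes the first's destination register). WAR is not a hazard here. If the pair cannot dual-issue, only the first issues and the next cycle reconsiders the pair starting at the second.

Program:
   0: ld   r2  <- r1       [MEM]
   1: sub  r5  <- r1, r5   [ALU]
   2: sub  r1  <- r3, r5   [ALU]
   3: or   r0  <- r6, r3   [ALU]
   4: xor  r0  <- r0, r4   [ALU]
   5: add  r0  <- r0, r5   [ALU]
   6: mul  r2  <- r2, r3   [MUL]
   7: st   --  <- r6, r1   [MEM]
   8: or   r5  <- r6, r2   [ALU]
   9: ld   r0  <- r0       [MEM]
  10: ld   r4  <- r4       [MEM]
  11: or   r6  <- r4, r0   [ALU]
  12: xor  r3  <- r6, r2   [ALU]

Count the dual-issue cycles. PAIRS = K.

PAIRS = 4

c0: i0,i1 ld sub  2-wide
c1: i2,i3 sub or  2-wide
c2: i4 xor  RAW+WAW r0
c3: i5,i6 add mul  2-wide
c4: i7,i8 st or  2-wide
c5: i9 ld  no-port MEM/MEM
c6: i10 ld  RAW r4
c7: i11 or  RAW r6
c8: i12 xor  tail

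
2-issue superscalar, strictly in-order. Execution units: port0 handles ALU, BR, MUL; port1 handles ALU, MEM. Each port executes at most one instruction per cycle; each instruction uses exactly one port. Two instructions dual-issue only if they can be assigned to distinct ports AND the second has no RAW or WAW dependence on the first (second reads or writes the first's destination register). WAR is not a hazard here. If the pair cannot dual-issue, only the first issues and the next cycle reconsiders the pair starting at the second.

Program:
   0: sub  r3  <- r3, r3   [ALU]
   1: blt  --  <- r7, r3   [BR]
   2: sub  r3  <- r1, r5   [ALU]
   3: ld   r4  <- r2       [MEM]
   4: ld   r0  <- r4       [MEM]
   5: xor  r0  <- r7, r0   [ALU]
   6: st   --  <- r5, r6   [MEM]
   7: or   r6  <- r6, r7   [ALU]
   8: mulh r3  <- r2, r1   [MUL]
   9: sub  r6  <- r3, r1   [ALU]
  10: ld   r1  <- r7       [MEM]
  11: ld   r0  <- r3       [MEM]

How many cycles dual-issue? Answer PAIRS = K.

PAIRS = 4

c0: i0 sub  RAW r3
c1: i1/i2 blt/sub  dual
c2: i3 ld  no-port MEM/MEM
c3: i4 ld  RAW+WAW r0
c4: i5/i6 xor/st  dual
c5: i7/i8 or/mulh  dual
c6: i9/i10 sub/ld  dual
c7: i11 ld  tail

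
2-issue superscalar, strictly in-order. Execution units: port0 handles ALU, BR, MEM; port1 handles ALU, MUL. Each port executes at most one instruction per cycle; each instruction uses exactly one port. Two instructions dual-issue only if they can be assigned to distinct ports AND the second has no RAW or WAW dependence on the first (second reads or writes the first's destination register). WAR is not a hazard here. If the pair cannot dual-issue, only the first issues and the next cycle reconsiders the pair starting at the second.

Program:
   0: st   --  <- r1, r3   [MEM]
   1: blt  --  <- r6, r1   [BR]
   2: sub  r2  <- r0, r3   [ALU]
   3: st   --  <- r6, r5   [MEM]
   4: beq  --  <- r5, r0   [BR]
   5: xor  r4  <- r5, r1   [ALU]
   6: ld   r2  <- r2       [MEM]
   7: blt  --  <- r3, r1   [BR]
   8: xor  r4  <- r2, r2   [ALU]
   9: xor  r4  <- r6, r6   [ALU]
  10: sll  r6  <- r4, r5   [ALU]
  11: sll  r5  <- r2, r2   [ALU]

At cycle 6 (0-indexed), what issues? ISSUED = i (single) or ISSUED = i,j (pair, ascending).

0. st.MEM @i0  | no-port MEM/BR
1. blt.BR+sub.ALU @i1+i2  | 2-wide
2. st.MEM @i3  | no-port MEM/BR
3. beq.BR+xor.ALU @i4+i5  | 2-wide
4. ld.MEM @i6  | no-port MEM/BR
5. blt.BR+xor.ALU @i7+i8  | 2-wide
6. xor.ALU @i9  | RAW r4
7. sll.ALU+sll.ALU @i10+i11  | 2-wide

ISSUED = 9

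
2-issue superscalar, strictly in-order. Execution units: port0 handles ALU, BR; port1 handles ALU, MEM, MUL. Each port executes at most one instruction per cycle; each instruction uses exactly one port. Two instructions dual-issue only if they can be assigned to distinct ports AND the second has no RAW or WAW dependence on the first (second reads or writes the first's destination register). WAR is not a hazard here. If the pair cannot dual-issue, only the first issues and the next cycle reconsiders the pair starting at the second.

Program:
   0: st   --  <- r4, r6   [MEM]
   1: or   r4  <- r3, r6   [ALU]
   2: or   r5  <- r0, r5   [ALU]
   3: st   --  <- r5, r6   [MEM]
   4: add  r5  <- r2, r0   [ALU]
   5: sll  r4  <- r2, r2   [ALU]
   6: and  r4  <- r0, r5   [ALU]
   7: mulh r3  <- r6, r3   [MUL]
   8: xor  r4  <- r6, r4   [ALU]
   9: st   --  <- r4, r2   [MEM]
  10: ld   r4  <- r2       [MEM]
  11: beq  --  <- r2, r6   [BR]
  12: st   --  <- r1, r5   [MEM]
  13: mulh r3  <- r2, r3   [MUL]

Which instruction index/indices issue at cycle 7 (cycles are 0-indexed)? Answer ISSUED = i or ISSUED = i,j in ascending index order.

ISSUED = 10,11

  cy0 -> i0,i1 (st or) dual
  cy1 -> i2 (or) RAW r5
  cy2 -> i3,i4 (st add) dual
  cy3 -> i5 (sll) WAW r4
  cy4 -> i6,i7 (and mulh) dual
  cy5 -> i8 (xor) RAW r4
  cy6 -> i9 (st) no-port MEM/MEM
  cy7 -> i10,i11 (ld beq) dual
  cy8 -> i12 (st) no-port MEM/MUL
  cy9 -> i13 (mulh) tail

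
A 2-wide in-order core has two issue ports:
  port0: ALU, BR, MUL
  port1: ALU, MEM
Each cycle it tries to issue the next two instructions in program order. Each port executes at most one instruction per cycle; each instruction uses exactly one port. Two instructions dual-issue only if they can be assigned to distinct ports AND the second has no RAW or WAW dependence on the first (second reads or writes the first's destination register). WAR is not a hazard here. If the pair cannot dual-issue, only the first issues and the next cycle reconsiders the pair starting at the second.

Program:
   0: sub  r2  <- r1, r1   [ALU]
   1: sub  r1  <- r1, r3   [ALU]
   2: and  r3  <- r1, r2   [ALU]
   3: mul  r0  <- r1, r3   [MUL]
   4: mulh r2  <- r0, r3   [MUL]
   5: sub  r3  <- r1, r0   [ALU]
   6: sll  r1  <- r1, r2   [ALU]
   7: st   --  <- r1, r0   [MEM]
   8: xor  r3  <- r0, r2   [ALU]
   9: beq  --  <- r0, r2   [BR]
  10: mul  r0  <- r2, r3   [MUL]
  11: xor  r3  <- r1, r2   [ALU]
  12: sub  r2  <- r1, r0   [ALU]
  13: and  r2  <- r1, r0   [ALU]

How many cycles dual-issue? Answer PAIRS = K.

PAIRS = 4

  cy0 -> i0/i1 (sub/sub) 2-wide
  cy1 -> i2 (and) RAW r3
  cy2 -> i3 (mul) no-port MUL/MUL
  cy3 -> i4/i5 (mulh/sub) 2-wide
  cy4 -> i6 (sll) RAW r1
  cy5 -> i7/i8 (st/xor) 2-wide
  cy6 -> i9 (beq) no-port BR/MUL
  cy7 -> i10/i11 (mul/xor) 2-wide
  cy8 -> i12 (sub) WAW r2
  cy9 -> i13 (and) tail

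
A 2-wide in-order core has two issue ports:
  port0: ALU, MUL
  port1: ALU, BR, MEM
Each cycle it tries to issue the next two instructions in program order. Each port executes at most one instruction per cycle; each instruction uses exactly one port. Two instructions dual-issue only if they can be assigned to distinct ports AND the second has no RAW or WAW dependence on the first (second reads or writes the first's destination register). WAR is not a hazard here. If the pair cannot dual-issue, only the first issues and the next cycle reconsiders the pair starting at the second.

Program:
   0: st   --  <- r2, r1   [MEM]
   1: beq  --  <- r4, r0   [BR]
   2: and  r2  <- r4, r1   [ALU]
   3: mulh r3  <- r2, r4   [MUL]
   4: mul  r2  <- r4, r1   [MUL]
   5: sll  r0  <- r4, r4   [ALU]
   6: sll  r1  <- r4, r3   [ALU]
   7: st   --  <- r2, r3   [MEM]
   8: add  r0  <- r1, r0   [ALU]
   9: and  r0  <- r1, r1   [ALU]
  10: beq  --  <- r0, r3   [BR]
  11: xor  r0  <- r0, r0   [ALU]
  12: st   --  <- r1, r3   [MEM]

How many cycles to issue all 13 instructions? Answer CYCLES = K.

CYCLES = 9

[0] i0  st  -- no-port MEM/BR
[1] i1,i2  beq/and  -- pair
[2] i3  mulh  -- no-port MUL/MUL
[3] i4,i5  mul/sll  -- pair
[4] i6,i7  sll/st  -- pair
[5] i8  add  -- WAW r0
[6] i9  and  -- RAW r0
[7] i10,i11  beq/xor  -- pair
[8] i12  st  -- tail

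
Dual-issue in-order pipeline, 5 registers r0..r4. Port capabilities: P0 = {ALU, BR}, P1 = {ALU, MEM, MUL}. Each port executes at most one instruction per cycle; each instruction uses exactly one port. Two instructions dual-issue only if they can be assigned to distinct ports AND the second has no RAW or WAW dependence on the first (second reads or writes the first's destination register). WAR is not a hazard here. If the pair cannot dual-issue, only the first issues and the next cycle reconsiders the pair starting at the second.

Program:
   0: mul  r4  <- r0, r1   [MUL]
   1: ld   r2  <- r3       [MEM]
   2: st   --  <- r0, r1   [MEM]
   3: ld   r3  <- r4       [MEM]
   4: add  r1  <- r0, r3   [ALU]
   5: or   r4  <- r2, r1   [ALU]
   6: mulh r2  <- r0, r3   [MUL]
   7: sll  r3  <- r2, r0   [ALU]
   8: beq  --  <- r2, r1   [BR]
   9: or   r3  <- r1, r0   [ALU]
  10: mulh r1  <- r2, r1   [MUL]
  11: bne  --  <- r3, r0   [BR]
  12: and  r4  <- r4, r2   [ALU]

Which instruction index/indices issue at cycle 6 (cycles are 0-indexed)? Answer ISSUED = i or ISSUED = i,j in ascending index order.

c0: i0 mul  no-port MUL/MEM
c1: i1 ld  no-port MEM/MEM
c2: i2 st  no-port MEM/MEM
c3: i3 ld  RAW r3
c4: i4 add  RAW r1
c5: i5&i6 or mulh  dual
c6: i7&i8 sll beq  dual
c7: i9&i10 or mulh  dual
c8: i11&i12 bne and  dual

ISSUED = 7,8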